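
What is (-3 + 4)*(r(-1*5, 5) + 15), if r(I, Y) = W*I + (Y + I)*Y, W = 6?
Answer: -15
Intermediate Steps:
r(I, Y) = 6*I + Y*(I + Y) (r(I, Y) = 6*I + (Y + I)*Y = 6*I + (I + Y)*Y = 6*I + Y*(I + Y))
(-3 + 4)*(r(-1*5, 5) + 15) = (-3 + 4)*((5² + 6*(-1*5) - 1*5*5) + 15) = 1*((25 + 6*(-5) - 5*5) + 15) = 1*((25 - 30 - 25) + 15) = 1*(-30 + 15) = 1*(-15) = -15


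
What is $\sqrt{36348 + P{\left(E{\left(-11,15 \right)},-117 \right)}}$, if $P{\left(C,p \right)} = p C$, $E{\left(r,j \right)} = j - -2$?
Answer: $\sqrt{34359} \approx 185.36$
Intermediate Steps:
$E{\left(r,j \right)} = 2 + j$ ($E{\left(r,j \right)} = j + 2 = 2 + j$)
$P{\left(C,p \right)} = C p$
$\sqrt{36348 + P{\left(E{\left(-11,15 \right)},-117 \right)}} = \sqrt{36348 + \left(2 + 15\right) \left(-117\right)} = \sqrt{36348 + 17 \left(-117\right)} = \sqrt{36348 - 1989} = \sqrt{34359}$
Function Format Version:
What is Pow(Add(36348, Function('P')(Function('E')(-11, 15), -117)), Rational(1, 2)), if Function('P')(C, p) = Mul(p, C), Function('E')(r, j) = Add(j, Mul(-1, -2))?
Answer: Pow(34359, Rational(1, 2)) ≈ 185.36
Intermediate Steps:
Function('E')(r, j) = Add(2, j) (Function('E')(r, j) = Add(j, 2) = Add(2, j))
Function('P')(C, p) = Mul(C, p)
Pow(Add(36348, Function('P')(Function('E')(-11, 15), -117)), Rational(1, 2)) = Pow(Add(36348, Mul(Add(2, 15), -117)), Rational(1, 2)) = Pow(Add(36348, Mul(17, -117)), Rational(1, 2)) = Pow(Add(36348, -1989), Rational(1, 2)) = Pow(34359, Rational(1, 2))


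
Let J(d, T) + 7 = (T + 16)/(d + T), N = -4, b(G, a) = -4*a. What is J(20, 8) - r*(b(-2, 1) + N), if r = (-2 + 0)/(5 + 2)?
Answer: -59/7 ≈ -8.4286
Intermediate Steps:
r = -2/7 ≈ -0.28571
J(d, T) = -7 + (16 + T)/(T + d) (J(d, T) = -7 + (T + 16)/(d + T) = -7 + (16 + T)/(T + d))
J(20, 8) - r*(b(-2, 1) + N) = (16 - 7*20 - 6*8)/(8 + 20) - (-2)*(-4*1 - 4)/7 = (16 - 140 - 48)/28 - (-2)*(-4 - 4)/7 = (1/28)*(-172) - (-2)*(-8)/7 = -43/7 - 1*16/7 = -43/7 - 16/7 = -59/7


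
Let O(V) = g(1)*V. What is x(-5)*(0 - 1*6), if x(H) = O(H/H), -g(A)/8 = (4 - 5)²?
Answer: 48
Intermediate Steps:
g(A) = -8 (g(A) = -8*(4 - 5)² = -8*(-1)² = -8*1 = -8)
O(V) = -8*V
x(H) = -8 (x(H) = -8*H/H = -8*1 = -8)
x(-5)*(0 - 1*6) = -8*(0 - 1*6) = -8*(0 - 6) = -8*(-6) = 48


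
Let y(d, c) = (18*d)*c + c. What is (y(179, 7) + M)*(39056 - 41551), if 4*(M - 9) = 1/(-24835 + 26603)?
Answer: -398239527295/7072 ≈ -5.6312e+7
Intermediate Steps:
y(d, c) = c + 18*c*d (y(d, c) = 18*c*d + c = c + 18*c*d)
M = 63649/7072 (M = 9 + 1/(4*(-24835 + 26603)) = 9 + (¼)/1768 = 9 + (¼)*(1/1768) = 9 + 1/7072 = 63649/7072 ≈ 9.0001)
(y(179, 7) + M)*(39056 - 41551) = (7*(1 + 18*179) + 63649/7072)*(39056 - 41551) = (7*(1 + 3222) + 63649/7072)*(-2495) = (7*3223 + 63649/7072)*(-2495) = (22561 + 63649/7072)*(-2495) = (159615041/7072)*(-2495) = -398239527295/7072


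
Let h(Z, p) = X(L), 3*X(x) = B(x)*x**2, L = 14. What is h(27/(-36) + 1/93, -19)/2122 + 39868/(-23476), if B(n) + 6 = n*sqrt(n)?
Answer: -11725311/6227009 + 1372*sqrt(14)/3183 ≈ -0.27017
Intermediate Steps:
B(n) = -6 + n**(3/2) (B(n) = -6 + n*sqrt(n) = -6 + n**(3/2))
X(x) = x**2*(-6 + x**(3/2))/3 (X(x) = ((-6 + x**(3/2))*x**2)/3 = (x**2*(-6 + x**(3/2)))/3 = x**2*(-6 + x**(3/2))/3)
h(Z, p) = -392 + 2744*sqrt(14)/3 (h(Z, p) = (1/3)*14**2*(-6 + 14**(3/2)) = (1/3)*196*(-6 + 14*sqrt(14)) = -392 + 2744*sqrt(14)/3)
h(27/(-36) + 1/93, -19)/2122 + 39868/(-23476) = (-392 + 2744*sqrt(14)/3)/2122 + 39868/(-23476) = (-392 + 2744*sqrt(14)/3)*(1/2122) + 39868*(-1/23476) = (-196/1061 + 1372*sqrt(14)/3183) - 9967/5869 = -11725311/6227009 + 1372*sqrt(14)/3183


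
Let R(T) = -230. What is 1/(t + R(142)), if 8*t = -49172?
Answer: -2/12753 ≈ -0.00015683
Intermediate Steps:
t = -12293/2 (t = (⅛)*(-49172) = -12293/2 ≈ -6146.5)
1/(t + R(142)) = 1/(-12293/2 - 230) = 1/(-12753/2) = -2/12753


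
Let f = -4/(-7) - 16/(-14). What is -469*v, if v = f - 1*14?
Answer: 5762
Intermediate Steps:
f = 12/7 (f = -4*(-⅐) - 16*(-1/14) = 4/7 + 8/7 = 12/7 ≈ 1.7143)
v = -86/7 (v = 12/7 - 1*14 = 12/7 - 14 = -86/7 ≈ -12.286)
-469*v = -469*(-86/7) = 5762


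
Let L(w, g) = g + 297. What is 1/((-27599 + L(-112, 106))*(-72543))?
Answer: 1/1972879428 ≈ 5.0687e-10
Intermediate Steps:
L(w, g) = 297 + g
1/((-27599 + L(-112, 106))*(-72543)) = 1/((-27599 + (297 + 106))*(-72543)) = -1/72543/(-27599 + 403) = -1/72543/(-27196) = -1/27196*(-1/72543) = 1/1972879428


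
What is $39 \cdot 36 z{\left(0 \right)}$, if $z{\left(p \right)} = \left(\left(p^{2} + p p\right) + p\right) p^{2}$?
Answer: $0$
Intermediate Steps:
$z{\left(p \right)} = p^{2} \left(p + 2 p^{2}\right)$ ($z{\left(p \right)} = \left(\left(p^{2} + p^{2}\right) + p\right) p^{2} = \left(2 p^{2} + p\right) p^{2} = \left(p + 2 p^{2}\right) p^{2} = p^{2} \left(p + 2 p^{2}\right)$)
$39 \cdot 36 z{\left(0 \right)} = 39 \cdot 36 \cdot 0^{3} \left(1 + 2 \cdot 0\right) = 1404 \cdot 0 \left(1 + 0\right) = 1404 \cdot 0 \cdot 1 = 1404 \cdot 0 = 0$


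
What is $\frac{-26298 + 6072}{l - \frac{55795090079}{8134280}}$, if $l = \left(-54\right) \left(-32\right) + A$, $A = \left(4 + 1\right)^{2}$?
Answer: $\frac{54841315760}{13845232413} \approx 3.961$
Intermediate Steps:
$A = 25$ ($A = 5^{2} = 25$)
$l = 1753$ ($l = \left(-54\right) \left(-32\right) + 25 = 1728 + 25 = 1753$)
$\frac{-26298 + 6072}{l - \frac{55795090079}{8134280}} = \frac{-26298 + 6072}{1753 - \frac{55795090079}{8134280}} = - \frac{20226}{1753 - \frac{55795090079}{8134280}} = - \frac{20226}{- \frac{41535697239}{8134280}} = \left(-20226\right) \left(- \frac{8134280}{41535697239}\right) = \frac{54841315760}{13845232413}$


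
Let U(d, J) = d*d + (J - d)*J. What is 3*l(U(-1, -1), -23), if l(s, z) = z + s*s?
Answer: -66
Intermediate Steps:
U(d, J) = d² + J*(J - d)
l(s, z) = z + s²
3*l(U(-1, -1), -23) = 3*(-23 + ((-1)² + (-1)² - 1*(-1)*(-1))²) = 3*(-23 + (1 + 1 - 1)²) = 3*(-23 + 1²) = 3*(-23 + 1) = 3*(-22) = -66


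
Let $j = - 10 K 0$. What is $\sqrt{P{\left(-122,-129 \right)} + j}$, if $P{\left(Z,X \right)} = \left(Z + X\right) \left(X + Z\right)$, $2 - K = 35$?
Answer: $251$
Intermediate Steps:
$K = -33$ ($K = 2 - 35 = -33$)
$P{\left(Z,X \right)} = \left(X + Z\right)^{2}$ ($P{\left(Z,X \right)} = \left(X + Z\right) \left(X + Z\right) = \left(X + Z\right)^{2}$)
$j = 0$ ($j = \left(-10\right) \left(-33\right) 0 = 330 \cdot 0 = 0$)
$\sqrt{P{\left(-122,-129 \right)} + j} = \sqrt{\left(-129 - 122\right)^{2} + 0} = \sqrt{\left(-251\right)^{2} + 0} = \sqrt{63001 + 0} = \sqrt{63001} = 251$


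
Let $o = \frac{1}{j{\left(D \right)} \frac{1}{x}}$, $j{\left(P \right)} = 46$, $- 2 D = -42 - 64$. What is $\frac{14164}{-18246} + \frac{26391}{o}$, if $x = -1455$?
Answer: $- \frac{3695166196}{4424655} \approx -835.13$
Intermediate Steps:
$D = 53$ ($D = - \frac{-42 - 64}{2} = \left(- \frac{1}{2}\right) \left(-106\right) = 53$)
$o = - \frac{1455}{46}$ ($o = \frac{1}{46 \frac{1}{-1455}} = \frac{1}{46 \left(- \frac{1}{1455}\right)} = \frac{1}{- \frac{46}{1455}} = - \frac{1455}{46} \approx -31.63$)
$\frac{14164}{-18246} + \frac{26391}{o} = \frac{14164}{-18246} + \frac{26391}{- \frac{1455}{46}} = 14164 \left(- \frac{1}{18246}\right) + 26391 \left(- \frac{46}{1455}\right) = - \frac{7082}{9123} - \frac{404662}{485} = - \frac{3695166196}{4424655}$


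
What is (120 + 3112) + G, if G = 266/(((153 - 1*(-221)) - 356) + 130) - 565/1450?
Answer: 17347232/5365 ≈ 3233.4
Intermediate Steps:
G = 7552/5365 (G = 266/(((153 + 221) - 356) + 130) - 565*1/1450 = 266/((374 - 356) + 130) - 113/290 = 266/(18 + 130) - 113/290 = 266/148 - 113/290 = 266*(1/148) - 113/290 = 133/74 - 113/290 = 7552/5365 ≈ 1.4076)
(120 + 3112) + G = (120 + 3112) + 7552/5365 = 3232 + 7552/5365 = 17347232/5365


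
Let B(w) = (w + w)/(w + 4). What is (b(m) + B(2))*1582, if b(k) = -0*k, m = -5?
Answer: 3164/3 ≈ 1054.7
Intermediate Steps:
B(w) = 2*w/(4 + w) (B(w) = (2*w)/(4 + w) = 2*w/(4 + w))
b(k) = 0 (b(k) = -1*0 = 0)
(b(m) + B(2))*1582 = (0 + 2*2/(4 + 2))*1582 = (0 + 2*2/6)*1582 = (0 + 2*2*(1/6))*1582 = (0 + 2/3)*1582 = (2/3)*1582 = 3164/3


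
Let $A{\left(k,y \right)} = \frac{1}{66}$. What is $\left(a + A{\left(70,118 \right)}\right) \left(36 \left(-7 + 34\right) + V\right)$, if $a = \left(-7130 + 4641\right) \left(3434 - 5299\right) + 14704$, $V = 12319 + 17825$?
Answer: $\frac{1593872889350}{11} \approx 1.449 \cdot 10^{11}$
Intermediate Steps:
$A{\left(k,y \right)} = \frac{1}{66}$
$V = 30144$
$a = 4656689$ ($a = \left(-2489\right) \left(-1865\right) + 14704 = 4641985 + 14704 = 4656689$)
$\left(a + A{\left(70,118 \right)}\right) \left(36 \left(-7 + 34\right) + V\right) = \left(4656689 + \frac{1}{66}\right) \left(36 \left(-7 + 34\right) + 30144\right) = \frac{307341475 \left(36 \cdot 27 + 30144\right)}{66} = \frac{307341475 \left(972 + 30144\right)}{66} = \frac{307341475}{66} \cdot 31116 = \frac{1593872889350}{11}$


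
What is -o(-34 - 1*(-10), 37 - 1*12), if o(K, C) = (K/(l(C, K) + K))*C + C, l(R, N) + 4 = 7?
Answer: -375/7 ≈ -53.571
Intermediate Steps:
l(R, N) = 3 (l(R, N) = -4 + 7 = 3)
o(K, C) = C + C*K/(3 + K) (o(K, C) = (K/(3 + K))*C + C = C*K/(3 + K) + C = C + C*K/(3 + K))
-o(-34 - 1*(-10), 37 - 1*12) = -(37 - 1*12)*(3 + 2*(-34 - 1*(-10)))/(3 + (-34 - 1*(-10))) = -(37 - 12)*(3 + 2*(-34 + 10))/(3 + (-34 + 10)) = -25*(3 + 2*(-24))/(3 - 24) = -25*(3 - 48)/(-21) = -25*(-1)*(-45)/21 = -1*375/7 = -375/7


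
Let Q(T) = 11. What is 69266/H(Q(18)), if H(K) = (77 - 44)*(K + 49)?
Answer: 34633/990 ≈ 34.983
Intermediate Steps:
H(K) = 1617 + 33*K (H(K) = 33*(49 + K) = 1617 + 33*K)
69266/H(Q(18)) = 69266/(1617 + 33*11) = 69266/(1617 + 363) = 69266/1980 = 69266*(1/1980) = 34633/990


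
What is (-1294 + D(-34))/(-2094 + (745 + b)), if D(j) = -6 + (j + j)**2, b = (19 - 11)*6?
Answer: -3324/1301 ≈ -2.5550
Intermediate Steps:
b = 48 (b = 8*6 = 48)
D(j) = -6 + 4*j**2 (D(j) = -6 + (2*j)**2 = -6 + 4*j**2)
(-1294 + D(-34))/(-2094 + (745 + b)) = (-1294 + (-6 + 4*(-34)**2))/(-2094 + (745 + 48)) = (-1294 + (-6 + 4*1156))/(-2094 + 793) = (-1294 + (-6 + 4624))/(-1301) = (-1294 + 4618)*(-1/1301) = 3324*(-1/1301) = -3324/1301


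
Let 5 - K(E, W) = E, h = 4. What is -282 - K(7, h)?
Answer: -280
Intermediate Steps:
K(E, W) = 5 - E
-282 - K(7, h) = -282 - (5 - 1*7) = -282 - (5 - 7) = -282 - 1*(-2) = -282 + 2 = -280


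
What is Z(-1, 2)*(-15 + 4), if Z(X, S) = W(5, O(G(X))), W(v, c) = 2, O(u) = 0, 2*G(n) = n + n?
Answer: -22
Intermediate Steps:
G(n) = n (G(n) = (n + n)/2 = (2*n)/2 = n)
Z(X, S) = 2
Z(-1, 2)*(-15 + 4) = 2*(-15 + 4) = 2*(-11) = -22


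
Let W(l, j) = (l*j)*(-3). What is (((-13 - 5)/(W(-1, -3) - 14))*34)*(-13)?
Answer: -7956/23 ≈ -345.91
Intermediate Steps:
W(l, j) = -3*j*l (W(l, j) = (j*l)*(-3) = -3*j*l)
(((-13 - 5)/(W(-1, -3) - 14))*34)*(-13) = (((-13 - 5)/(-3*(-3)*(-1) - 14))*34)*(-13) = (-18/(-9 - 14)*34)*(-13) = (-18/(-23)*34)*(-13) = (-18*(-1/23)*34)*(-13) = ((18/23)*34)*(-13) = (612/23)*(-13) = -7956/23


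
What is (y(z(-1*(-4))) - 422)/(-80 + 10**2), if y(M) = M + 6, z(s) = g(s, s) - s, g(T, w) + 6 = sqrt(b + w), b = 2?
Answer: -213/10 + sqrt(6)/20 ≈ -21.178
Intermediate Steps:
g(T, w) = -6 + sqrt(2 + w)
z(s) = -6 + sqrt(2 + s) - s (z(s) = (-6 + sqrt(2 + s)) - s = -6 + sqrt(2 + s) - s)
y(M) = 6 + M
(y(z(-1*(-4))) - 422)/(-80 + 10**2) = ((6 + (-6 + sqrt(2 - 1*(-4)) - (-1)*(-4))) - 422)/(-80 + 10**2) = ((6 + (-6 + sqrt(2 + 4) - 1*4)) - 422)/(-80 + 100) = ((6 + (-6 + sqrt(6) - 4)) - 422)/20 = ((6 + (-10 + sqrt(6))) - 422)*(1/20) = ((-4 + sqrt(6)) - 422)*(1/20) = (-426 + sqrt(6))*(1/20) = -213/10 + sqrt(6)/20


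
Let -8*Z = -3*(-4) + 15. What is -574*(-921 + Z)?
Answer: 2122365/4 ≈ 5.3059e+5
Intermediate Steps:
Z = -27/8 (Z = -(-3*(-4) + 15)/8 = -(12 + 15)/8 = -⅛*27 = -27/8 ≈ -3.3750)
-574*(-921 + Z) = -574*(-921 - 27/8) = -574*(-7395/8) = 2122365/4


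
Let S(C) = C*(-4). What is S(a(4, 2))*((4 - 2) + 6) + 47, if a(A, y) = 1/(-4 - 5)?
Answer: 455/9 ≈ 50.556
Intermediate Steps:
a(A, y) = -1/9 (a(A, y) = 1/(-9) = -1/9)
S(C) = -4*C
S(a(4, 2))*((4 - 2) + 6) + 47 = (-4*(-1/9))*((4 - 2) + 6) + 47 = 4*(2 + 6)/9 + 47 = (4/9)*8 + 47 = 32/9 + 47 = 455/9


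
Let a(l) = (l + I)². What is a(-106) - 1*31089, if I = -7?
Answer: -18320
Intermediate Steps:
a(l) = (-7 + l)² (a(l) = (l - 7)² = (-7 + l)²)
a(-106) - 1*31089 = (-7 - 106)² - 1*31089 = (-113)² - 31089 = 12769 - 31089 = -18320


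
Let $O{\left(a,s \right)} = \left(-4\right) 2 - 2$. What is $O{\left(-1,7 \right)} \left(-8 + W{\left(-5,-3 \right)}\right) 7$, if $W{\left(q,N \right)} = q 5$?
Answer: $2310$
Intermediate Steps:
$W{\left(q,N \right)} = 5 q$
$O{\left(a,s \right)} = -10$ ($O{\left(a,s \right)} = -8 - 2 = -10$)
$O{\left(-1,7 \right)} \left(-8 + W{\left(-5,-3 \right)}\right) 7 = - 10 \left(-8 + 5 \left(-5\right)\right) 7 = - 10 \left(-8 - 25\right) 7 = - 10 \left(\left(-33\right) 7\right) = \left(-10\right) \left(-231\right) = 2310$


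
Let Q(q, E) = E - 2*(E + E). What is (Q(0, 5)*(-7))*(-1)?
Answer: -105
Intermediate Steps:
Q(q, E) = -3*E (Q(q, E) = E - 4*E = -3*E)
(Q(0, 5)*(-7))*(-1) = (-3*5*(-7))*(-1) = -15*(-7)*(-1) = 105*(-1) = -105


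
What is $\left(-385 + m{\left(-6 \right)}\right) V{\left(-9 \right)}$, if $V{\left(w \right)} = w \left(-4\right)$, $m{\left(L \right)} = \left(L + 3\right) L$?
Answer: $-13212$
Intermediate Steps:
$m{\left(L \right)} = L \left(3 + L\right)$ ($m{\left(L \right)} = \left(3 + L\right) L = L \left(3 + L\right)$)
$V{\left(w \right)} = - 4 w$
$\left(-385 + m{\left(-6 \right)}\right) V{\left(-9 \right)} = \left(-385 - 6 \left(3 - 6\right)\right) \left(\left(-4\right) \left(-9\right)\right) = \left(-385 - -18\right) 36 = \left(-385 + 18\right) 36 = \left(-367\right) 36 = -13212$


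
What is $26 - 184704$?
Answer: $-184678$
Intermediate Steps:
$26 - 184704 = -184678$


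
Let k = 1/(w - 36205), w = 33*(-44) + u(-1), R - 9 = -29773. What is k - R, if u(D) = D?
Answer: 1120852711/37658 ≈ 29764.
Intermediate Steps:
R = -29764 (R = 9 - 29773 = -29764)
w = -1453 (w = 33*(-44) - 1 = -1452 - 1 = -1453)
k = -1/37658 (k = 1/(-1453 - 36205) = 1/(-37658) = -1/37658 ≈ -2.6555e-5)
k - R = -1/37658 - 1*(-29764) = -1/37658 + 29764 = 1120852711/37658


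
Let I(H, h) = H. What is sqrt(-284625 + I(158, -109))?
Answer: I*sqrt(284467) ≈ 533.35*I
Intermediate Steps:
sqrt(-284625 + I(158, -109)) = sqrt(-284625 + 158) = sqrt(-284467) = I*sqrt(284467)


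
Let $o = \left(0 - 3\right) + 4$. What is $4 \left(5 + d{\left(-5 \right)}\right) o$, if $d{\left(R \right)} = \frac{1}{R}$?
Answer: $\frac{96}{5} \approx 19.2$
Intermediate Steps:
$o = 1$ ($o = -3 + 4 = 1$)
$4 \left(5 + d{\left(-5 \right)}\right) o = 4 \left(5 + \frac{1}{-5}\right) 1 = 4 \left(5 - \frac{1}{5}\right) 1 = 4 \cdot \frac{24}{5} \cdot 1 = \frac{96}{5} \cdot 1 = \frac{96}{5}$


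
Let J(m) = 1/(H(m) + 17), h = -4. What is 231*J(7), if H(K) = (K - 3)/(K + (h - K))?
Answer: 231/16 ≈ 14.438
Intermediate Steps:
H(K) = 3/4 - K/4 (H(K) = (K - 3)/(K + (-4 - K)) = (-3 + K)/(-4) = (-3 + K)*(-1/4) = 3/4 - K/4)
J(m) = 1/(71/4 - m/4) (J(m) = 1/((3/4 - m/4) + 17) = 1/(71/4 - m/4))
231*J(7) = 231*(4/(71 - 1*7)) = 231*(4/(71 - 7)) = 231*(4/64) = 231*(4*(1/64)) = 231*(1/16) = 231/16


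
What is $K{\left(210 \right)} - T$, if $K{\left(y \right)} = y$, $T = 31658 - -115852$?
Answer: $-147300$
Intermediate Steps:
$T = 147510$ ($T = 31658 + 115852 = 147510$)
$K{\left(210 \right)} - T = 210 - 147510 = -147300$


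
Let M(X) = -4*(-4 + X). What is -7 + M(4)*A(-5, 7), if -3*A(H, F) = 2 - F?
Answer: -7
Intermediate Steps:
A(H, F) = -⅔ + F/3 (A(H, F) = -(2 - F)/3 = -⅔ + F/3)
M(X) = 16 - 4*X
-7 + M(4)*A(-5, 7) = -7 + (16 - 4*4)*(-⅔ + (⅓)*7) = -7 + (16 - 16)*(-⅔ + 7/3) = -7 + 0*(5/3) = -7 + 0 = -7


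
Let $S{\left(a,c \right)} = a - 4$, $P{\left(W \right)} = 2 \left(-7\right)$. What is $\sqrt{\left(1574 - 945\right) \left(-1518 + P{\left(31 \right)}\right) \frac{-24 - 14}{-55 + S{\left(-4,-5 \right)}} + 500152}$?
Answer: $\frac{8 i \sqrt{558719}}{21} \approx 284.75 i$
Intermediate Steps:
$P{\left(W \right)} = -14$
$S{\left(a,c \right)} = -4 + a$ ($S{\left(a,c \right)} = a - 4 = -4 + a$)
$\sqrt{\left(1574 - 945\right) \left(-1518 + P{\left(31 \right)}\right) \frac{-24 - 14}{-55 + S{\left(-4,-5 \right)}} + 500152} = \sqrt{\left(1574 - 945\right) \left(-1518 - 14\right) \frac{-24 - 14}{-55 - 8} + 500152} = \sqrt{629 \left(-1532\right) \left(- \frac{38}{-55 - 8}\right) + 500152} = \sqrt{- 963628 \left(- \frac{38}{-63}\right) + 500152} = \sqrt{- 963628 \left(\left(-38\right) \left(- \frac{1}{63}\right)\right) + 500152} = \sqrt{\left(-963628\right) \frac{38}{63} + 500152} = \sqrt{- \frac{36617864}{63} + 500152} = \sqrt{- \frac{5108288}{63}} = \frac{8 i \sqrt{558719}}{21}$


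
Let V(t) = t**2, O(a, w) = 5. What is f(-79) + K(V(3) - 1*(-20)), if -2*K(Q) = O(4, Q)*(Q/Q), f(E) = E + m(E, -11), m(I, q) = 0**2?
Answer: -163/2 ≈ -81.500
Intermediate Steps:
m(I, q) = 0
f(E) = E (f(E) = E + 0 = E)
K(Q) = -5/2 (K(Q) = -5*Q/Q/2 = -5/2)
f(-79) + K(V(3) - 1*(-20)) = -79 - 5/2 = -163/2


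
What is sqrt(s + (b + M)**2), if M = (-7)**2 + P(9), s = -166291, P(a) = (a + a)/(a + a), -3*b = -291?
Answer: I*sqrt(144682) ≈ 380.37*I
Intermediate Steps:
b = 97 (b = -1/3*(-291) = 97)
P(a) = 1 (P(a) = (2*a)/((2*a)) = (2*a)*(1/(2*a)) = 1)
M = 50 (M = (-7)**2 + 1 = 49 + 1 = 50)
sqrt(s + (b + M)**2) = sqrt(-166291 + (97 + 50)**2) = sqrt(-166291 + 147**2) = sqrt(-166291 + 21609) = sqrt(-144682) = I*sqrt(144682)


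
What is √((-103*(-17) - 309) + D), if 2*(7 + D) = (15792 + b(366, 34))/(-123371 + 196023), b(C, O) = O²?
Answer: √1893748739322/36326 ≈ 37.883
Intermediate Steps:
D = -250045/36326 (D = -7 + ((15792 + 34²)/(-123371 + 196023))/2 = -7 + ((15792 + 1156)/72652)/2 = -7 + (16948*(1/72652))/2 = -7 + (½)*(4237/18163) = -7 + 4237/36326 = -250045/36326 ≈ -6.8834)
√((-103*(-17) - 309) + D) = √((-103*(-17) - 309) - 250045/36326) = √((1751 - 309) - 250045/36326) = √(1442 - 250045/36326) = √(52132047/36326) = √1893748739322/36326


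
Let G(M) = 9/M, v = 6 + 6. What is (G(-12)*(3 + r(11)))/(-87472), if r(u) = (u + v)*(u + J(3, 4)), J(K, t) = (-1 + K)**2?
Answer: 261/87472 ≈ 0.0029838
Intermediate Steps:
v = 12
r(u) = (4 + u)*(12 + u) (r(u) = (u + 12)*(u + (-1 + 3)**2) = (12 + u)*(u + 2**2) = (12 + u)*(u + 4) = (12 + u)*(4 + u) = (4 + u)*(12 + u))
(G(-12)*(3 + r(11)))/(-87472) = ((9/(-12))*(3 + (48 + 11**2 + 16*11)))/(-87472) = ((9*(-1/12))*(3 + (48 + 121 + 176)))*(-1/87472) = -3*(3 + 345)/4*(-1/87472) = -3/4*348*(-1/87472) = -261*(-1/87472) = 261/87472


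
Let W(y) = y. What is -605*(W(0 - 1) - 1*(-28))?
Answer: -16335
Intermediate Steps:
-605*(W(0 - 1) - 1*(-28)) = -605*((0 - 1) - 1*(-28)) = -605*(-1 + 28) = -605*27 = -16335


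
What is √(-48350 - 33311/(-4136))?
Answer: I*√206740326826/2068 ≈ 219.87*I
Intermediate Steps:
√(-48350 - 33311/(-4136)) = √(-48350 - 33311*(-1/4136)) = √(-48350 + 33311/4136) = √(-199942289/4136) = I*√206740326826/2068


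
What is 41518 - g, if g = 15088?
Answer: 26430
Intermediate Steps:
41518 - g = 41518 - 1*15088 = 41518 - 15088 = 26430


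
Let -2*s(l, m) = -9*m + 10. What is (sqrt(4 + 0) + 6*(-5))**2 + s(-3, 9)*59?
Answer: 5757/2 ≈ 2878.5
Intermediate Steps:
s(l, m) = -5 + 9*m/2 (s(l, m) = -(-9*m + 10)/2 = -(10 - 9*m)/2 = -5 + 9*m/2)
(sqrt(4 + 0) + 6*(-5))**2 + s(-3, 9)*59 = (sqrt(4 + 0) + 6*(-5))**2 + (-5 + (9/2)*9)*59 = (sqrt(4) - 30)**2 + (-5 + 81/2)*59 = (2 - 30)**2 + (71/2)*59 = (-28)**2 + 4189/2 = 784 + 4189/2 = 5757/2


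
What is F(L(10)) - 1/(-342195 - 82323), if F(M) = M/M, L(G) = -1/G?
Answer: 424519/424518 ≈ 1.0000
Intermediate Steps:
F(M) = 1
F(L(10)) - 1/(-342195 - 82323) = 1 - 1/(-342195 - 82323) = 1 - 1/(-424518) = 1 - 1*(-1/424518) = 1 + 1/424518 = 424519/424518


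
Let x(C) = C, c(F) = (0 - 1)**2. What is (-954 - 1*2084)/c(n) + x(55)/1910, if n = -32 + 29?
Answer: -1160505/382 ≈ -3038.0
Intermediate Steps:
n = -3
c(F) = 1 (c(F) = (-1)**2 = 1)
(-954 - 1*2084)/c(n) + x(55)/1910 = (-954 - 1*2084)/1 + 55/1910 = (-954 - 2084)*1 + 55*(1/1910) = -3038*1 + 11/382 = -3038 + 11/382 = -1160505/382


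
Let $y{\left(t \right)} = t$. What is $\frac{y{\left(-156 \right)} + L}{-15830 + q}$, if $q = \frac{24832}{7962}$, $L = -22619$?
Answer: $\frac{90667275}{63006814} \approx 1.439$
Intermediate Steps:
$q = \frac{12416}{3981}$ ($q = 24832 \cdot \frac{1}{7962} = \frac{12416}{3981} \approx 3.1188$)
$\frac{y{\left(-156 \right)} + L}{-15830 + q} = \frac{-156 - 22619}{-15830 + \frac{12416}{3981}} = - \frac{22775}{- \frac{63006814}{3981}} = \left(-22775\right) \left(- \frac{3981}{63006814}\right) = \frac{90667275}{63006814}$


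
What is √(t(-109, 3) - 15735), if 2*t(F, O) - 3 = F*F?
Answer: I*√9793 ≈ 98.96*I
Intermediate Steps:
t(F, O) = 3/2 + F²/2 (t(F, O) = 3/2 + (F*F)/2 = 3/2 + F²/2)
√(t(-109, 3) - 15735) = √((3/2 + (½)*(-109)²) - 15735) = √((3/2 + (½)*11881) - 15735) = √((3/2 + 11881/2) - 15735) = √(5942 - 15735) = √(-9793) = I*√9793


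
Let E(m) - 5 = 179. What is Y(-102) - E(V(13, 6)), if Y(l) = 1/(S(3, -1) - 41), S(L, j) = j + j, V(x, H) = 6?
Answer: -7913/43 ≈ -184.02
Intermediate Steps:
S(L, j) = 2*j
E(m) = 184 (E(m) = 5 + 179 = 184)
Y(l) = -1/43 (Y(l) = 1/(2*(-1) - 41) = 1/(-2 - 41) = 1/(-43) = -1/43)
Y(-102) - E(V(13, 6)) = -1/43 - 1*184 = -1/43 - 184 = -7913/43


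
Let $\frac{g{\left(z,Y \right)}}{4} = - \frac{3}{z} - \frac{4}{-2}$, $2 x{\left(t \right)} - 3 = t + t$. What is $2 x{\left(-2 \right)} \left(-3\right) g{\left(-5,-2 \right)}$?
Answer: $\frac{156}{5} \approx 31.2$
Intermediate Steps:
$x{\left(t \right)} = \frac{3}{2} + t$ ($x{\left(t \right)} = \frac{3}{2} + \frac{t + t}{2} = \frac{3}{2} + \frac{2 t}{2} = \frac{3}{2} + t$)
$g{\left(z,Y \right)} = 8 - \frac{12}{z}$ ($g{\left(z,Y \right)} = 4 \left(- \frac{3}{z} - \frac{4}{-2}\right) = 4 \left(- \frac{3}{z} - -2\right) = 4 \left(- \frac{3}{z} + 2\right) = 4 \left(2 - \frac{3}{z}\right) = 8 - \frac{12}{z}$)
$2 x{\left(-2 \right)} \left(-3\right) g{\left(-5,-2 \right)} = 2 \left(\frac{3}{2} - 2\right) \left(-3\right) \left(8 - \frac{12}{-5}\right) = 2 \left(- \frac{1}{2}\right) \left(-3\right) \left(8 - - \frac{12}{5}\right) = \left(-1\right) \left(-3\right) \left(8 + \frac{12}{5}\right) = 3 \cdot \frac{52}{5} = \frac{156}{5}$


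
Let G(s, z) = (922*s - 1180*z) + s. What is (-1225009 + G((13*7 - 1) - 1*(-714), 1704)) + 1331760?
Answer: -1161877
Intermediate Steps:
G(s, z) = -1180*z + 923*s (G(s, z) = (-1180*z + 922*s) + s = -1180*z + 923*s)
(-1225009 + G((13*7 - 1) - 1*(-714), 1704)) + 1331760 = (-1225009 + (-1180*1704 + 923*((13*7 - 1) - 1*(-714)))) + 1331760 = (-1225009 + (-2010720 + 923*((91 - 1) + 714))) + 1331760 = (-1225009 + (-2010720 + 923*(90 + 714))) + 1331760 = (-1225009 + (-2010720 + 923*804)) + 1331760 = (-1225009 + (-2010720 + 742092)) + 1331760 = (-1225009 - 1268628) + 1331760 = -2493637 + 1331760 = -1161877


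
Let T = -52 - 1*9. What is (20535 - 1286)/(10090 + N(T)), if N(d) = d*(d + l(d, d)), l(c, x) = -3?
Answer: 19249/13994 ≈ 1.3755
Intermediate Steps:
T = -61 (T = -52 - 9 = -61)
N(d) = d*(-3 + d) (N(d) = d*(d - 3) = d*(-3 + d))
(20535 - 1286)/(10090 + N(T)) = (20535 - 1286)/(10090 - 61*(-3 - 61)) = 19249/(10090 - 61*(-64)) = 19249/(10090 + 3904) = 19249/13994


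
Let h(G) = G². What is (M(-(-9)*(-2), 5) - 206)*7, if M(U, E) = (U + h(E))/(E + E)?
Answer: -14371/10 ≈ -1437.1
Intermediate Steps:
M(U, E) = (U + E²)/(2*E) (M(U, E) = (U + E²)/(E + E) = (U + E²)/((2*E)) = (U + E²)*(1/(2*E)) = (U + E²)/(2*E))
(M(-(-9)*(-2), 5) - 206)*7 = ((½)*(-(-9)*(-2) + 5²)/5 - 206)*7 = ((½)*(⅕)*(-9*2 + 25) - 206)*7 = ((½)*(⅕)*(-18 + 25) - 206)*7 = ((½)*(⅕)*7 - 206)*7 = (7/10 - 206)*7 = -2053/10*7 = -14371/10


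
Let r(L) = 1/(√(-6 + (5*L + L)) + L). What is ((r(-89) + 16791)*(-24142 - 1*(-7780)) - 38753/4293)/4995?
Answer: -1995837927283645/36286749927 + 3636*I*√15/1565285 ≈ -55002.0 + 0.0089965*I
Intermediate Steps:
r(L) = 1/(L + √(-6 + 6*L)) (r(L) = 1/(√(-6 + 6*L) + L) = 1/(L + √(-6 + 6*L)))
((r(-89) + 16791)*(-24142 - 1*(-7780)) - 38753/4293)/4995 = ((1/(-89 + √6*√(-1 - 89)) + 16791)*(-24142 - 1*(-7780)) - 38753/4293)/4995 = ((1/(-89 + √6*√(-90)) + 16791)*(-24142 + 7780) - 38753/4293)*(1/4995) = ((1/(-89 + √6*(3*I*√10)) + 16791)*(-16362) - 1*38753/4293)*(1/4995) = ((1/(-89 + 6*I*√15) + 16791)*(-16362) - 38753/4293)*(1/4995) = ((16791 + 1/(-89 + 6*I*√15))*(-16362) - 38753/4293)*(1/4995) = ((-274734342 - 16362/(-89 + 6*I*√15)) - 38753/4293)*(1/4995) = (-1179434568959/4293 - 16362/(-89 + 6*I*√15))*(1/4995) = -1179434568959/21443535 - 606/(185*(-89 + 6*I*√15))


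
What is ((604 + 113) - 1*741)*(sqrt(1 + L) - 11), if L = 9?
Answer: 264 - 24*sqrt(10) ≈ 188.11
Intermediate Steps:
((604 + 113) - 1*741)*(sqrt(1 + L) - 11) = ((604 + 113) - 1*741)*(sqrt(1 + 9) - 11) = (717 - 741)*(sqrt(10) - 11) = -24*(-11 + sqrt(10)) = 264 - 24*sqrt(10)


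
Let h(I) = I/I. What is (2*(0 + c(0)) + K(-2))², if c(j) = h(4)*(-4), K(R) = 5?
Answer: 9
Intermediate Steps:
h(I) = 1
c(j) = -4 (c(j) = 1*(-4) = -4)
(2*(0 + c(0)) + K(-2))² = (2*(0 - 4) + 5)² = (2*(-4) + 5)² = (-8 + 5)² = (-3)² = 9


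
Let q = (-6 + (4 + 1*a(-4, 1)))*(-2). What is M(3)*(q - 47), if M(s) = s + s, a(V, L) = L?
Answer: -270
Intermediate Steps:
M(s) = 2*s
q = 2 (q = (-6 + (4 + 1*1))*(-2) = (-6 + (4 + 1))*(-2) = (-6 + 5)*(-2) = -1*(-2) = 2)
M(3)*(q - 47) = (2*3)*(2 - 47) = 6*(-45) = -270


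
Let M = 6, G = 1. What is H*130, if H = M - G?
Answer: 650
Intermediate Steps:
H = 5 (H = 6 - 1*1 = 6 - 1 = 5)
H*130 = 5*130 = 650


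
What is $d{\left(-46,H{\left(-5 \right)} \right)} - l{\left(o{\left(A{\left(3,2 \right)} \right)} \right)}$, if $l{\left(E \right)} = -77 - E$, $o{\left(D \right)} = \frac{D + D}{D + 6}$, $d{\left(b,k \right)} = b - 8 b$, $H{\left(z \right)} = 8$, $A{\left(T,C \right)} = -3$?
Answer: $397$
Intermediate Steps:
$d{\left(b,k \right)} = - 7 b$
$o{\left(D \right)} = \frac{2 D}{6 + D}$
$d{\left(-46,H{\left(-5 \right)} \right)} - l{\left(o{\left(A{\left(3,2 \right)} \right)} \right)} = \left(-7\right) \left(-46\right) - \left(-77 - 2 \left(-3\right) \frac{1}{6 - 3}\right) = 322 - \left(-77 - 2 \left(-3\right) \frac{1}{3}\right) = 322 - \left(-77 - -2\right) = 322 - \left(-77 + 2\right) = 322 - -75 = 322 + 75 = 397$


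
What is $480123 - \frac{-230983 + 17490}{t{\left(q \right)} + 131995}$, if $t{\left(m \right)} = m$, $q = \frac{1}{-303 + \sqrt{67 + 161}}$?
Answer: $\frac{191520074995156910961}{398896594845139} + \frac{213493 \sqrt{57}}{797793189690278} \approx 4.8012 \cdot 10^{5}$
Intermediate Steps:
$q = \frac{1}{-303 + 2 \sqrt{57}}$ ($q = \frac{1}{-303 + \sqrt{228}} = \frac{1}{-303 + 2 \sqrt{57}} \approx -0.0034734$)
$480123 - \frac{-230983 + 17490}{t{\left(q \right)} + 131995} = 480123 - \frac{-230983 + 17490}{\left(- \frac{101}{30527} - \frac{2 \sqrt{57}}{91581}\right) + 131995} = 480123 - - \frac{213493}{\frac{4029411264}{30527} - \frac{2 \sqrt{57}}{91581}} = 480123 + \frac{213493}{\frac{4029411264}{30527} - \frac{2 \sqrt{57}}{91581}}$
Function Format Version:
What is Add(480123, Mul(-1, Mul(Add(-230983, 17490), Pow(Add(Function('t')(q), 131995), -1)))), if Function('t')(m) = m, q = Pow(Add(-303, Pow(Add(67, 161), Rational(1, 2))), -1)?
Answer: Add(Rational(191520074995156910961, 398896594845139), Mul(Rational(213493, 797793189690278), Pow(57, Rational(1, 2)))) ≈ 4.8012e+5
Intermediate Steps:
q = Pow(Add(-303, Mul(2, Pow(57, Rational(1, 2)))), -1) (q = Pow(Add(-303, Pow(228, Rational(1, 2))), -1) = Pow(Add(-303, Mul(2, Pow(57, Rational(1, 2)))), -1) ≈ -0.0034734)
Add(480123, Mul(-1, Mul(Add(-230983, 17490), Pow(Add(Function('t')(q), 131995), -1)))) = Add(480123, Mul(-1, Mul(Add(-230983, 17490), Pow(Add(Add(Rational(-101, 30527), Mul(Rational(-2, 91581), Pow(57, Rational(1, 2)))), 131995), -1)))) = Add(480123, Mul(-1, Mul(-213493, Pow(Add(Rational(4029411264, 30527), Mul(Rational(-2, 91581), Pow(57, Rational(1, 2)))), -1)))) = Add(480123, Mul(213493, Pow(Add(Rational(4029411264, 30527), Mul(Rational(-2, 91581), Pow(57, Rational(1, 2)))), -1)))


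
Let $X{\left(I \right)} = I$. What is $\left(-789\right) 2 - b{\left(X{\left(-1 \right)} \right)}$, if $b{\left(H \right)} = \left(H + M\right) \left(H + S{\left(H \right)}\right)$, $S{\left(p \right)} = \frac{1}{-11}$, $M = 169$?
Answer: $- \frac{15342}{11} \approx -1394.7$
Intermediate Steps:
$S{\left(p \right)} = - \frac{1}{11}$
$b{\left(H \right)} = \left(169 + H\right) \left(- \frac{1}{11} + H\right)$ ($b{\left(H \right)} = \left(H + 169\right) \left(H - \frac{1}{11}\right) = \left(169 + H\right) \left(- \frac{1}{11} + H\right)$)
$\left(-789\right) 2 - b{\left(X{\left(-1 \right)} \right)} = \left(-789\right) 2 - \left(- \frac{169}{11} + \left(-1\right)^{2} + \frac{1858}{11} \left(-1\right)\right) = -1578 - \left(- \frac{169}{11} + 1 - \frac{1858}{11}\right) = -1578 - - \frac{2016}{11} = -1578 + \frac{2016}{11} = - \frac{15342}{11}$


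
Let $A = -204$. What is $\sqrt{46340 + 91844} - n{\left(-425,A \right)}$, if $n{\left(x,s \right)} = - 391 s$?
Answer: $-79764 + 2 \sqrt{34546} \approx -79392.0$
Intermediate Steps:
$\sqrt{46340 + 91844} - n{\left(-425,A \right)} = \sqrt{46340 + 91844} - \left(-391\right) \left(-204\right) = \sqrt{138184} - 79764 = 2 \sqrt{34546} - 79764 = -79764 + 2 \sqrt{34546}$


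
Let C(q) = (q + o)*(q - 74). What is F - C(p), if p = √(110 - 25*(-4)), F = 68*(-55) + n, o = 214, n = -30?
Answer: 11856 - 140*√210 ≈ 9827.2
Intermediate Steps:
F = -3770 (F = 68*(-55) - 30 = -3740 - 30 = -3770)
p = √210 (p = √(110 + 100) = √210 ≈ 14.491)
C(q) = (-74 + q)*(214 + q) (C(q) = (q + 214)*(q - 74) = (214 + q)*(-74 + q) = (-74 + q)*(214 + q))
F - C(p) = -3770 - (-15836 + (√210)² + 140*√210) = -3770 - (-15836 + 210 + 140*√210) = -3770 - (-15626 + 140*√210) = -3770 + (15626 - 140*√210) = 11856 - 140*√210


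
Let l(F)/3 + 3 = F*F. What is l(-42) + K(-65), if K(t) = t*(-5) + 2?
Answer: 5610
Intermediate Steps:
K(t) = 2 - 5*t (K(t) = -5*t + 2 = 2 - 5*t)
l(F) = -9 + 3*F² (l(F) = -9 + 3*(F*F) = -9 + 3*F²)
l(-42) + K(-65) = (-9 + 3*(-42)²) + (2 - 5*(-65)) = (-9 + 3*1764) + (2 + 325) = (-9 + 5292) + 327 = 5283 + 327 = 5610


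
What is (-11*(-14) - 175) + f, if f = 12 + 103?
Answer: 94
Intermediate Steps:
f = 115
(-11*(-14) - 175) + f = (-11*(-14) - 175) + 115 = (154 - 175) + 115 = -21 + 115 = 94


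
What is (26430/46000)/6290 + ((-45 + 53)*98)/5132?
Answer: 5674454969/37122322000 ≈ 0.15286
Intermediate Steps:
(26430/46000)/6290 + ((-45 + 53)*98)/5132 = (26430*(1/46000))*(1/6290) + (8*98)*(1/5132) = (2643/4600)*(1/6290) + 784*(1/5132) = 2643/28934000 + 196/1283 = 5674454969/37122322000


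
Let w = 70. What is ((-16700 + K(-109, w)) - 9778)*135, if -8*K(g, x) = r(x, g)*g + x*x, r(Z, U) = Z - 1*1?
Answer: -28242405/8 ≈ -3.5303e+6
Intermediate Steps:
r(Z, U) = -1 + Z (r(Z, U) = Z - 1 = -1 + Z)
K(g, x) = -x**2/8 - g*(-1 + x)/8 (K(g, x) = -((-1 + x)*g + x*x)/8 = -(g*(-1 + x) + x**2)/8 = -(x**2 + g*(-1 + x))/8 = -x**2/8 - g*(-1 + x)/8)
((-16700 + K(-109, w)) - 9778)*135 = ((-16700 + (-1/8*70**2 + (1/8)*(-109) - 1/8*(-109)*70)) - 9778)*135 = ((-16700 + (-1/8*4900 - 109/8 + 3815/4)) - 9778)*135 = ((-16700 + (-1225/2 - 109/8 + 3815/4)) - 9778)*135 = ((-16700 + 2621/8) - 9778)*135 = (-130979/8 - 9778)*135 = -209203/8*135 = -28242405/8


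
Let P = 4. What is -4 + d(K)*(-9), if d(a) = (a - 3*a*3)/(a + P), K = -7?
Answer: 164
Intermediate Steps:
d(a) = -8*a/(4 + a) (d(a) = (a - 3*a*3)/(a + 4) = (a - 9*a)/(4 + a) = (-8*a)/(4 + a) = -8*a/(4 + a))
-4 + d(K)*(-9) = -4 - 8*(-7)/(4 - 7)*(-9) = -4 - 8*(-7)/(-3)*(-9) = -4 - 8*(-7)*(-⅓)*(-9) = -4 - 56/3*(-9) = -4 + 168 = 164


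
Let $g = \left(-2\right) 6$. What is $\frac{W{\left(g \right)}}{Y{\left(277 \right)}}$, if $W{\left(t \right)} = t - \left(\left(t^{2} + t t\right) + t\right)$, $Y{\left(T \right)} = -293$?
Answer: $\frac{288}{293} \approx 0.98293$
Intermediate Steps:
$g = -12$
$W{\left(t \right)} = - 2 t^{2}$ ($W{\left(t \right)} = t - \left(\left(t^{2} + t^{2}\right) + t\right) = t - \left(2 t^{2} + t\right) = t - \left(t + 2 t^{2}\right) = - 2 t^{2}$)
$\frac{W{\left(g \right)}}{Y{\left(277 \right)}} = \frac{\left(-2\right) \left(-12\right)^{2}}{-293} = \left(-2\right) 144 \left(- \frac{1}{293}\right) = \left(-288\right) \left(- \frac{1}{293}\right) = \frac{288}{293}$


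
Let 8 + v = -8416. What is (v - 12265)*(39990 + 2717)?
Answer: -883565123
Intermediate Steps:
v = -8424 (v = -8 - 8416 = -8424)
(v - 12265)*(39990 + 2717) = (-8424 - 12265)*(39990 + 2717) = -20689*42707 = -883565123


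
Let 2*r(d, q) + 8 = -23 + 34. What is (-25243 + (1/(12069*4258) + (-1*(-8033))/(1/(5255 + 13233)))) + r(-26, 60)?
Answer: 3815406621540113/25694901 ≈ 1.4849e+8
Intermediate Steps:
r(d, q) = 3/2 (r(d, q) = -4 + (-23 + 34)/2 = -4 + (½)*11 = -4 + 11/2 = 3/2)
(-25243 + (1/(12069*4258) + (-1*(-8033))/(1/(5255 + 13233)))) + r(-26, 60) = (-25243 + (1/(12069*4258) + (-1*(-8033))/(1/(5255 + 13233)))) + 3/2 = (-25243 + ((1/12069)*(1/4258) + 8033/(1/18488))) + 3/2 = (-25243 + (1/51389802 + 8033/(1/18488))) + 3/2 = (-25243 + (1/51389802 + 8033*18488)) + 3/2 = (-25243 + (1/51389802 + 148514104)) + 3/2 = (-25243 + 7632110398767409/51389802) + 3/2 = 7630813165995523/51389802 + 3/2 = 3815406621540113/25694901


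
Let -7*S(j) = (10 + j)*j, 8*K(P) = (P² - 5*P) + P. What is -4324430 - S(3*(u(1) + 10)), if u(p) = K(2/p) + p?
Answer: -17296973/4 ≈ -4.3242e+6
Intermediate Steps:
K(P) = -P/2 + P²/8 (K(P) = ((P² - 5*P) + P)/8 = (P² - 4*P)/8 = -P/2 + P²/8)
u(p) = p + (-4 + 2/p)/(4*p) (u(p) = (2/p)*(-4 + 2/p)/8 + p = (-4 + 2/p)/(4*p) + p = p + (-4 + 2/p)/(4*p))
S(j) = -j*(10 + j)/7 (S(j) = -(10 + j)*j/7 = -j*(10 + j)/7)
-4324430 - S(3*(u(1) + 10)) = -4324430 - (-1)*3*((½ + 1³ - 1*1)/1² + 10)*(10 + 3*((½ + 1³ - 1*1)/1² + 10))/7 = -4324430 - (-1)*3*(1*(½ + 1 - 1) + 10)*(10 + 3*(1*(½ + 1 - 1) + 10))/7 = -4324430 - (-1)*3*(1*(½) + 10)*(10 + 3*(1*(½) + 10))/7 = -4324430 - (-1)*3*(½ + 10)*(10 + 3*(½ + 10))/7 = -4324430 - (-1)*3*(21/2)*(10 + 3*(21/2))/7 = -4324430 - (-1)*63*(10 + 63/2)/(7*2) = -4324430 - (-1)*63*83/(7*2*2) = -4324430 - 1*(-747/4) = -4324430 + 747/4 = -17296973/4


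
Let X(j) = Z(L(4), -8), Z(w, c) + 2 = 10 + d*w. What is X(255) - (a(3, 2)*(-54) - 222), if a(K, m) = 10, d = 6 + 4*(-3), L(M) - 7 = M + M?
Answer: 680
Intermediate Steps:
L(M) = 7 + 2*M (L(M) = 7 + (M + M) = 7 + 2*M)
d = -6 (d = 6 - 12 = -6)
Z(w, c) = 8 - 6*w (Z(w, c) = -2 + (10 - 6*w) = 8 - 6*w)
X(j) = -82 (X(j) = 8 - 6*(7 + 2*4) = 8 - 6*(7 + 8) = 8 - 6*15 = 8 - 90 = -82)
X(255) - (a(3, 2)*(-54) - 222) = -82 - (10*(-54) - 222) = -82 - (-540 - 222) = -82 - 1*(-762) = -82 + 762 = 680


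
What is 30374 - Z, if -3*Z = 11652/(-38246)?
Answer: 580840060/19123 ≈ 30374.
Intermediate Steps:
Z = 1942/19123 (Z = -3884/(-38246) = -3884*(-1)/38246 = -⅓*(-5826/19123) = 1942/19123 ≈ 0.10155)
30374 - Z = 30374 - 1*1942/19123 = 30374 - 1942/19123 = 580840060/19123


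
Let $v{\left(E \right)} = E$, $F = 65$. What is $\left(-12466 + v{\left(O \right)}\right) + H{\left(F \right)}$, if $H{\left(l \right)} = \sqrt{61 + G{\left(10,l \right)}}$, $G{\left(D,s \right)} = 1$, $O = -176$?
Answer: $-12642 + \sqrt{62} \approx -12634.0$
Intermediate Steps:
$H{\left(l \right)} = \sqrt{62}$ ($H{\left(l \right)} = \sqrt{61 + 1} = \sqrt{62}$)
$\left(-12466 + v{\left(O \right)}\right) + H{\left(F \right)} = \left(-12466 - 176\right) + \sqrt{62} = -12642 + \sqrt{62}$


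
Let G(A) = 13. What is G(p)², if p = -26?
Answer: 169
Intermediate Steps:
G(p)² = 13² = 169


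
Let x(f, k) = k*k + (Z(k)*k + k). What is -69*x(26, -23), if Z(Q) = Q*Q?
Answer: 804609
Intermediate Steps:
Z(Q) = Q²
x(f, k) = k + k² + k³ (x(f, k) = k*k + (k²*k + k) = k² + (k³ + k) = k² + (k + k³) = k + k² + k³)
-69*x(26, -23) = -(-1587)*(1 - 23 + (-23)²) = -(-1587)*(1 - 23 + 529) = -(-1587)*507 = -69*(-11661) = 804609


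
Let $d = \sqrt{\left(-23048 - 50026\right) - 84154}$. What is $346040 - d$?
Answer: $346040 - 2 i \sqrt{39307} \approx 3.4604 \cdot 10^{5} - 396.52 i$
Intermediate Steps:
$d = 2 i \sqrt{39307}$ ($d = \sqrt{\left(-23048 - 50026\right) - 84154} = \sqrt{-73074 - 84154} = \sqrt{-157228} = 2 i \sqrt{39307} \approx 396.52 i$)
$346040 - d = 346040 - 2 i \sqrt{39307}$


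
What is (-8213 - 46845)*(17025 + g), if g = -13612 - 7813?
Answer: 242255200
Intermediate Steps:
g = -21425
(-8213 - 46845)*(17025 + g) = (-8213 - 46845)*(17025 - 21425) = -55058*(-4400) = 242255200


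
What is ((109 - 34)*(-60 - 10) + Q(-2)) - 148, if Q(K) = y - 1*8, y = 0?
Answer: -5406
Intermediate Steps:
Q(K) = -8 (Q(K) = 0 - 1*8 = 0 - 8 = -8)
((109 - 34)*(-60 - 10) + Q(-2)) - 148 = ((109 - 34)*(-60 - 10) - 8) - 148 = (75*(-70) - 8) - 148 = (-5250 - 8) - 148 = -5258 - 148 = -5406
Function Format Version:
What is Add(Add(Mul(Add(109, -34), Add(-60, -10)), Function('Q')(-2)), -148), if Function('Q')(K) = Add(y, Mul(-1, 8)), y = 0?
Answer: -5406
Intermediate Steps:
Function('Q')(K) = -8 (Function('Q')(K) = Add(0, Mul(-1, 8)) = Add(0, -8) = -8)
Add(Add(Mul(Add(109, -34), Add(-60, -10)), Function('Q')(-2)), -148) = Add(Add(Mul(Add(109, -34), Add(-60, -10)), -8), -148) = Add(Add(Mul(75, -70), -8), -148) = Add(Add(-5250, -8), -148) = Add(-5258, -148) = -5406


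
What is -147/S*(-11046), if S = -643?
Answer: -1623762/643 ≈ -2525.3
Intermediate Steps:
-147/S*(-11046) = -147/(-643)*(-11046) = -147*(-1/643)*(-11046) = (147/643)*(-11046) = -1623762/643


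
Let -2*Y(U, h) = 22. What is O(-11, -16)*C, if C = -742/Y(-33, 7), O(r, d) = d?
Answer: -11872/11 ≈ -1079.3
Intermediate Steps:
Y(U, h) = -11 (Y(U, h) = -1/2*22 = -11)
C = 742/11 (C = -742/(-11) = -742*(-1/11) = 742/11 ≈ 67.455)
O(-11, -16)*C = -16*742/11 = -11872/11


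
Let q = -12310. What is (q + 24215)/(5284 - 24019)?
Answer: -2381/3747 ≈ -0.63544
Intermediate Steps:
(q + 24215)/(5284 - 24019) = (-12310 + 24215)/(5284 - 24019) = 11905/(-18735) = 11905*(-1/18735) = -2381/3747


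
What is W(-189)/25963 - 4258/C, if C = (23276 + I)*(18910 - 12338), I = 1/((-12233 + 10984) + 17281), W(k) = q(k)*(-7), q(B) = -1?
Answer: 549805217243/2273999949127871 ≈ 0.00024178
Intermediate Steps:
W(k) = 7 (W(k) = -1*(-7) = 7)
I = 1/16032 (I = 1/(-1249 + 17281) = 1/16032 ≈ 6.2375e-5)
C = 613103248619/4008 (C = (23276 + 1/16032)*(18910 - 12338) = (373160833/16032)*6572 = 613103248619/4008 ≈ 1.5297e+8)
W(-189)/25963 - 4258/C = 7/25963 - 4258/613103248619/4008 = 7*(1/25963) - 4258*4008/613103248619 = 1/3709 - 17066064/613103248619 = 549805217243/2273999949127871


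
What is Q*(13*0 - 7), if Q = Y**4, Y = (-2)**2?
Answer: -1792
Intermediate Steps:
Y = 4
Q = 256 (Q = 4**4 = 256)
Q*(13*0 - 7) = 256*(13*0 - 7) = 256*(0 - 7) = 256*(-7) = -1792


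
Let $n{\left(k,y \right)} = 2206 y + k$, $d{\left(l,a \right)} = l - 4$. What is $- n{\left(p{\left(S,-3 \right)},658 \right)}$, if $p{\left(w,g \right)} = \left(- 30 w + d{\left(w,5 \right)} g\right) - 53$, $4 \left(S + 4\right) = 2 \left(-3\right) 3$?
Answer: $- \frac{2903575}{2} \approx -1.4518 \cdot 10^{6}$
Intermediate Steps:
$d{\left(l,a \right)} = -4 + l$
$S = - \frac{17}{2}$ ($S = -4 + \frac{2 \left(-3\right) 3}{4} = -4 + \frac{\left(-6\right) 3}{4} = -4 + \frac{1}{4} \left(-18\right) = -4 - \frac{9}{2} = - \frac{17}{2} \approx -8.5$)
$p{\left(w,g \right)} = -53 - 30 w + g \left(-4 + w\right)$ ($p{\left(w,g \right)} = \left(- 30 w + \left(-4 + w\right) g\right) - 53 = \left(- 30 w + g \left(-4 + w\right)\right) - 53 = -53 - 30 w + g \left(-4 + w\right)$)
$n{\left(k,y \right)} = k + 2206 y$
$- n{\left(p{\left(S,-3 \right)},658 \right)} = - (\left(-53 - -255 - 3 \left(-4 - \frac{17}{2}\right)\right) + 2206 \cdot 658) = - (\left(-53 + 255 - - \frac{75}{2}\right) + 1451548) = - (\left(-53 + 255 + \frac{75}{2}\right) + 1451548) = - (\frac{479}{2} + 1451548) = \left(-1\right) \frac{2903575}{2} = - \frac{2903575}{2}$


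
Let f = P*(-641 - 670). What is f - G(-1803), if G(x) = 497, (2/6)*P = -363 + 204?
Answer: 624850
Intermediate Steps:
P = -477 (P = 3*(-363 + 204) = 3*(-159) = -477)
f = 625347 (f = -477*(-641 - 670) = -477*(-1311) = 625347)
f - G(-1803) = 625347 - 1*497 = 625347 - 497 = 624850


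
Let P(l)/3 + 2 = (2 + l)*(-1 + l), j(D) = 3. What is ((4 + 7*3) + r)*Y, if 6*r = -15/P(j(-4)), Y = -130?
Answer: -77675/24 ≈ -3236.5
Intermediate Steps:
P(l) = -6 + 3*(-1 + l)*(2 + l) (P(l) = -6 + 3*((2 + l)*(-1 + l)) = -6 + 3*((-1 + l)*(2 + l)) = -6 + 3*(-1 + l)*(2 + l))
r = -5/48 (r = (-15/(-12 + 3*3 + 3*3²))/6 = (-15/(-12 + 9 + 3*9))/6 = (-15/(-12 + 9 + 27))/6 = (-15/24)/6 = (-15*1/24)/6 = (⅙)*(-5/8) = -5/48 ≈ -0.10417)
((4 + 7*3) + r)*Y = ((4 + 7*3) - 5/48)*(-130) = ((4 + 21) - 5/48)*(-130) = (25 - 5/48)*(-130) = (1195/48)*(-130) = -77675/24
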